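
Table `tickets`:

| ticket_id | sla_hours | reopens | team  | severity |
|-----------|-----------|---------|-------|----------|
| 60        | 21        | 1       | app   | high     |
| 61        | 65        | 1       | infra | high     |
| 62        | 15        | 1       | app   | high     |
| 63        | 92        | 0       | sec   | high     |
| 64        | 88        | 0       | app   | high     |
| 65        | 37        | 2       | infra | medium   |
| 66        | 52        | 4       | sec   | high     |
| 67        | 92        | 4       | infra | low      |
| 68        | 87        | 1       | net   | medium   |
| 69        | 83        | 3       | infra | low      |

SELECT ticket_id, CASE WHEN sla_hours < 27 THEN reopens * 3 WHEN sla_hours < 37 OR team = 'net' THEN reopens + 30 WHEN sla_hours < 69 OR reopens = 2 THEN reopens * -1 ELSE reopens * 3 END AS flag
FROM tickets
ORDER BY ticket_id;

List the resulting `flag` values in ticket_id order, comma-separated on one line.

ticket_id=60: sla_hours < 27 → 3
ticket_id=61: sla_hours < 69 OR reopens = 2 → -1
ticket_id=62: sla_hours < 27 → 3
ticket_id=63: ELSE → 0
ticket_id=64: ELSE → 0
ticket_id=65: sla_hours < 69 OR reopens = 2 → -2
ticket_id=66: sla_hours < 69 OR reopens = 2 → -4
ticket_id=67: ELSE → 12
ticket_id=68: sla_hours < 37 OR team = 'net' → 31
ticket_id=69: ELSE → 9

3, -1, 3, 0, 0, -2, -4, 12, 31, 9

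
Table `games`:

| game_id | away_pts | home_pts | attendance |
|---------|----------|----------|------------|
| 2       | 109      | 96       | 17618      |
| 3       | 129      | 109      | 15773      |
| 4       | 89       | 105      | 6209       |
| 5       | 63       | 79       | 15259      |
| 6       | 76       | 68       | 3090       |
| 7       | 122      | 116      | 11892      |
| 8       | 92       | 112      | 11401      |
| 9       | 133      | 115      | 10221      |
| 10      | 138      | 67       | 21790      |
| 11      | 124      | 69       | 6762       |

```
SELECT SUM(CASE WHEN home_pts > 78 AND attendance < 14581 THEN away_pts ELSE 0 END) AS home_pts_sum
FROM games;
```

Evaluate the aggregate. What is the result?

436

game_id=2: ✗
game_id=3: ✗
game_id=4: ✓ → 89
game_id=5: ✗
game_id=6: ✗
game_id=7: ✓ → 122
game_id=8: ✓ → 92
game_id=9: ✓ → 133
game_id=10: ✗
game_id=11: ✗
home_pts_sum = 89 + 122 + 92 + 133 = 436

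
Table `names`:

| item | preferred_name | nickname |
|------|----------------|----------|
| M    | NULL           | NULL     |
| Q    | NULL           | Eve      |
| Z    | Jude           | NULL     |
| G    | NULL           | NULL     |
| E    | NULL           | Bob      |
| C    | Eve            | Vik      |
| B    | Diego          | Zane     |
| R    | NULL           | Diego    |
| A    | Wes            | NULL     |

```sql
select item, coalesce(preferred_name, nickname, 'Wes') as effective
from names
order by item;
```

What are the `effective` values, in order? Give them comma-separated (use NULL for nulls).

item=A: preferred_name=Wes → Wes
item=B: preferred_name=Diego → Diego
item=C: preferred_name=Eve → Eve
item=E: preferred_name=NULL, nickname=Bob → Bob
item=G: preferred_name=NULL, nickname=NULL, → literal Wes → Wes
item=M: preferred_name=NULL, nickname=NULL, → literal Wes → Wes
item=Q: preferred_name=NULL, nickname=Eve → Eve
item=R: preferred_name=NULL, nickname=Diego → Diego
item=Z: preferred_name=Jude → Jude

Wes, Diego, Eve, Bob, Wes, Wes, Eve, Diego, Jude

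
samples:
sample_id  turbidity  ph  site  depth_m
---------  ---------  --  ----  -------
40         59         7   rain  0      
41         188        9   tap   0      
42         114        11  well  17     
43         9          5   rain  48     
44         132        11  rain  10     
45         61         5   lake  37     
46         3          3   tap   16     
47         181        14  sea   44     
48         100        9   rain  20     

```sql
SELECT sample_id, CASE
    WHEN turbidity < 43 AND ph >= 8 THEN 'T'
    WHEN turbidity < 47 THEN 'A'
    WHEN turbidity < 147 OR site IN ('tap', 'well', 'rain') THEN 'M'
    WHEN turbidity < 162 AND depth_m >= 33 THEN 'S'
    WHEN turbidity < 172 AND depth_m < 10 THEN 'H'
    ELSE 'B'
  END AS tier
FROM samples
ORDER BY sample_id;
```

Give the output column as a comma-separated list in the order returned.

sample_id=40: turbidity < 147 OR site IN ('tap', 'well', 'rain') → M
sample_id=41: turbidity < 147 OR site IN ('tap', 'well', 'rain') → M
sample_id=42: turbidity < 147 OR site IN ('tap', 'well', 'rain') → M
sample_id=43: turbidity < 47 → A
sample_id=44: turbidity < 147 OR site IN ('tap', 'well', 'rain') → M
sample_id=45: turbidity < 147 OR site IN ('tap', 'well', 'rain') → M
sample_id=46: turbidity < 47 → A
sample_id=47: ELSE → B
sample_id=48: turbidity < 147 OR site IN ('tap', 'well', 'rain') → M

M, M, M, A, M, M, A, B, M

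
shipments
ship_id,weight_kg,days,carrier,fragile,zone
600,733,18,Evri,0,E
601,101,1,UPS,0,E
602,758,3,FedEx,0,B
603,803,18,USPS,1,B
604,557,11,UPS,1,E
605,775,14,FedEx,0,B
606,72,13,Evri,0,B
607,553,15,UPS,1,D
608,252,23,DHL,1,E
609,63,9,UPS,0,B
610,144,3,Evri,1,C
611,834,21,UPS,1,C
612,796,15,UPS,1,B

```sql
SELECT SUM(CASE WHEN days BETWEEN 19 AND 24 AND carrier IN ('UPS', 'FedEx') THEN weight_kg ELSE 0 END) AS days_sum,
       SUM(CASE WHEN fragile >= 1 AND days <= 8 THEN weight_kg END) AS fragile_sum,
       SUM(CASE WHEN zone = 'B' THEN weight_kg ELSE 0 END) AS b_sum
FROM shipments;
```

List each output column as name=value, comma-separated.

[days_sum: days BETWEEN 19 AND 24 AND carrier IN ('UPS', 'FedEx')]
ship_id=600: ✗
ship_id=601: ✗
ship_id=602: ✗
ship_id=603: ✗
ship_id=604: ✗
ship_id=605: ✗
ship_id=606: ✗
ship_id=607: ✗
ship_id=608: ✗
ship_id=609: ✗
ship_id=610: ✗
ship_id=611: ✓ → 834
ship_id=612: ✗
days_sum = 834
—
[fragile_sum: fragile >= 1 AND days <= 8]
ship_id=600: ✗
ship_id=601: ✗
ship_id=602: ✗
ship_id=603: ✗
ship_id=604: ✗
ship_id=605: ✗
ship_id=606: ✗
ship_id=607: ✗
ship_id=608: ✗
ship_id=609: ✗
ship_id=610: ✓ → 144
ship_id=611: ✗
ship_id=612: ✗
fragile_sum = 144
—
[b_sum: zone = 'B']
ship_id=600: ✗
ship_id=601: ✗
ship_id=602: ✓ → 758
ship_id=603: ✓ → 803
ship_id=604: ✗
ship_id=605: ✓ → 775
ship_id=606: ✓ → 72
ship_id=607: ✗
ship_id=608: ✗
ship_id=609: ✓ → 63
ship_id=610: ✗
ship_id=611: ✗
ship_id=612: ✓ → 796
b_sum = 758 + 803 + 775 + 72 + 63 + 796 = 3267

days_sum=834, fragile_sum=144, b_sum=3267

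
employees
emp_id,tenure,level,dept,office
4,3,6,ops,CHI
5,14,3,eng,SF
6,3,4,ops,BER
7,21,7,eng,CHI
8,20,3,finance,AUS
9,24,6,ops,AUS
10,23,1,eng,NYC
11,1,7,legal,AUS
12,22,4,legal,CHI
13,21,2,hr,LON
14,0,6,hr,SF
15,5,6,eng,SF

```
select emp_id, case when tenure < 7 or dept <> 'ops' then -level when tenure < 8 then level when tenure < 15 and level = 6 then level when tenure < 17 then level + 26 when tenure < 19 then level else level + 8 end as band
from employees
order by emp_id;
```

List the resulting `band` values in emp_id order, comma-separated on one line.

emp_id=4: tenure < 7 or dept <> 'ops' → -6
emp_id=5: tenure < 7 or dept <> 'ops' → -3
emp_id=6: tenure < 7 or dept <> 'ops' → -4
emp_id=7: tenure < 7 or dept <> 'ops' → -7
emp_id=8: tenure < 7 or dept <> 'ops' → -3
emp_id=9: ELSE → 14
emp_id=10: tenure < 7 or dept <> 'ops' → -1
emp_id=11: tenure < 7 or dept <> 'ops' → -7
emp_id=12: tenure < 7 or dept <> 'ops' → -4
emp_id=13: tenure < 7 or dept <> 'ops' → -2
emp_id=14: tenure < 7 or dept <> 'ops' → -6
emp_id=15: tenure < 7 or dept <> 'ops' → -6

-6, -3, -4, -7, -3, 14, -1, -7, -4, -2, -6, -6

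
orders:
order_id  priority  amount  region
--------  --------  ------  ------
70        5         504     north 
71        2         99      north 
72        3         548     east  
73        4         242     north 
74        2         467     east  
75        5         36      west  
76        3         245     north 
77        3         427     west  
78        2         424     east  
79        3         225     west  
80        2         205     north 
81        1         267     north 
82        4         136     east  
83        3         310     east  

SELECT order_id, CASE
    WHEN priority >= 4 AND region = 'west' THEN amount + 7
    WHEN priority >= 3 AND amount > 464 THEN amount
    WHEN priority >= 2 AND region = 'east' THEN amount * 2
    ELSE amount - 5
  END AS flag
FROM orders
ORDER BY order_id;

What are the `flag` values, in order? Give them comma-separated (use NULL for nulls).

504, 94, 548, 237, 934, 43, 240, 422, 848, 220, 200, 262, 272, 620

order_id=70: priority >= 3 AND amount > 464 → 504
order_id=71: ELSE → 94
order_id=72: priority >= 3 AND amount > 464 → 548
order_id=73: ELSE → 237
order_id=74: priority >= 2 AND region = 'east' → 934
order_id=75: priority >= 4 AND region = 'west' → 43
order_id=76: ELSE → 240
order_id=77: ELSE → 422
order_id=78: priority >= 2 AND region = 'east' → 848
order_id=79: ELSE → 220
order_id=80: ELSE → 200
order_id=81: ELSE → 262
order_id=82: priority >= 2 AND region = 'east' → 272
order_id=83: priority >= 2 AND region = 'east' → 620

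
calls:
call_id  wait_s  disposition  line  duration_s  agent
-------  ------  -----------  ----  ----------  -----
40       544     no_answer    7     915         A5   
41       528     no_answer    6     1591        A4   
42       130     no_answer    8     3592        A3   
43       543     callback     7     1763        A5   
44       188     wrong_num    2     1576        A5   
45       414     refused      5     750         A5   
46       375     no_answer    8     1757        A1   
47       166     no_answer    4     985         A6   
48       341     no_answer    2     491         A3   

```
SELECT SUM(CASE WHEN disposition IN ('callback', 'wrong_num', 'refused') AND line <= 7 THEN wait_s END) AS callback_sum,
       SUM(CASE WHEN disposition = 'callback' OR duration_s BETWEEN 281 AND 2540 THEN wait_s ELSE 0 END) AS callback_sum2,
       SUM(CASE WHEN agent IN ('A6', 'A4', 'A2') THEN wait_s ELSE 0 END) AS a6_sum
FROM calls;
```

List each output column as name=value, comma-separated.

[callback_sum: disposition IN ('callback', 'wrong_num', 'refused') AND line <= 7]
call_id=40: ✗
call_id=41: ✗
call_id=42: ✗
call_id=43: ✓ → 543
call_id=44: ✓ → 188
call_id=45: ✓ → 414
call_id=46: ✗
call_id=47: ✗
call_id=48: ✗
callback_sum = 543 + 188 + 414 = 1145
—
[callback_sum2: disposition = 'callback' OR duration_s BETWEEN 281 AND 2540]
call_id=40: ✓ → 544
call_id=41: ✓ → 528
call_id=42: ✗
call_id=43: ✓ → 543
call_id=44: ✓ → 188
call_id=45: ✓ → 414
call_id=46: ✓ → 375
call_id=47: ✓ → 166
call_id=48: ✓ → 341
callback_sum2 = 544 + 528 + 543 + 188 + 414 + 375 + 166 + 341 = 3099
—
[a6_sum: agent IN ('A6', 'A4', 'A2')]
call_id=40: ✗
call_id=41: ✓ → 528
call_id=42: ✗
call_id=43: ✗
call_id=44: ✗
call_id=45: ✗
call_id=46: ✗
call_id=47: ✓ → 166
call_id=48: ✗
a6_sum = 528 + 166 = 694

callback_sum=1145, callback_sum2=3099, a6_sum=694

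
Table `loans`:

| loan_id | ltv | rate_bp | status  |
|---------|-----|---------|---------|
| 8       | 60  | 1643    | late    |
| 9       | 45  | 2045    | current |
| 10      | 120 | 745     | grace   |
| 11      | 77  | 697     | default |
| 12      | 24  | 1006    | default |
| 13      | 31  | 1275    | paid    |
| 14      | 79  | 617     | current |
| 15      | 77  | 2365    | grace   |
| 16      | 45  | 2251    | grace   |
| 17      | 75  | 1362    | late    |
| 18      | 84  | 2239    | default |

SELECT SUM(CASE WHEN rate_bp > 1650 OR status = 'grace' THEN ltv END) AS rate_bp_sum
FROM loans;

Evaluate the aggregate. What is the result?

371

loan_id=8: ✗
loan_id=9: ✓ → 45
loan_id=10: ✓ → 120
loan_id=11: ✗
loan_id=12: ✗
loan_id=13: ✗
loan_id=14: ✗
loan_id=15: ✓ → 77
loan_id=16: ✓ → 45
loan_id=17: ✗
loan_id=18: ✓ → 84
rate_bp_sum = 45 + 120 + 77 + 45 + 84 = 371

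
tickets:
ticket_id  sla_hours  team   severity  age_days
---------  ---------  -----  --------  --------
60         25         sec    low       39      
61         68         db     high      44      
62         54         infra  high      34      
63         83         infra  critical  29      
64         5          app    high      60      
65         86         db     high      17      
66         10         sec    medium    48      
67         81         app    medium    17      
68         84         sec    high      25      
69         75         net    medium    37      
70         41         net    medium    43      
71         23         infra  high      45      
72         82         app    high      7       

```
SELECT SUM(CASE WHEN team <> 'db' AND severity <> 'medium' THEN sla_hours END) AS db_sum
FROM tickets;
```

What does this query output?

ticket_id=60: ✓ → 25
ticket_id=61: ✗
ticket_id=62: ✓ → 54
ticket_id=63: ✓ → 83
ticket_id=64: ✓ → 5
ticket_id=65: ✗
ticket_id=66: ✗
ticket_id=67: ✗
ticket_id=68: ✓ → 84
ticket_id=69: ✗
ticket_id=70: ✗
ticket_id=71: ✓ → 23
ticket_id=72: ✓ → 82
db_sum = 25 + 54 + 83 + 5 + 84 + 23 + 82 = 356

356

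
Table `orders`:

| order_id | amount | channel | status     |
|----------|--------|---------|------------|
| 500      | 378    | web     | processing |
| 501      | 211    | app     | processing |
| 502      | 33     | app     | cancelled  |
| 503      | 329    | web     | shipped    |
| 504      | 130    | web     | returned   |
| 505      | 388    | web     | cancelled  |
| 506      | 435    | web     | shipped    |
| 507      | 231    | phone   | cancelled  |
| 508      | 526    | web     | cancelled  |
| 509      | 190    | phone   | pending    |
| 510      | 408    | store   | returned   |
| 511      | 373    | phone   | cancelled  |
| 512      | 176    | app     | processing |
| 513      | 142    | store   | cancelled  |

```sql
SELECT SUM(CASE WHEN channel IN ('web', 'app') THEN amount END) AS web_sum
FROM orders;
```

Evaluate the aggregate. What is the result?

order_id=500: ✓ → 378
order_id=501: ✓ → 211
order_id=502: ✓ → 33
order_id=503: ✓ → 329
order_id=504: ✓ → 130
order_id=505: ✓ → 388
order_id=506: ✓ → 435
order_id=507: ✗
order_id=508: ✓ → 526
order_id=509: ✗
order_id=510: ✗
order_id=511: ✗
order_id=512: ✓ → 176
order_id=513: ✗
web_sum = 378 + 211 + 33 + 329 + 130 + 388 + 435 + 526 + 176 = 2606

2606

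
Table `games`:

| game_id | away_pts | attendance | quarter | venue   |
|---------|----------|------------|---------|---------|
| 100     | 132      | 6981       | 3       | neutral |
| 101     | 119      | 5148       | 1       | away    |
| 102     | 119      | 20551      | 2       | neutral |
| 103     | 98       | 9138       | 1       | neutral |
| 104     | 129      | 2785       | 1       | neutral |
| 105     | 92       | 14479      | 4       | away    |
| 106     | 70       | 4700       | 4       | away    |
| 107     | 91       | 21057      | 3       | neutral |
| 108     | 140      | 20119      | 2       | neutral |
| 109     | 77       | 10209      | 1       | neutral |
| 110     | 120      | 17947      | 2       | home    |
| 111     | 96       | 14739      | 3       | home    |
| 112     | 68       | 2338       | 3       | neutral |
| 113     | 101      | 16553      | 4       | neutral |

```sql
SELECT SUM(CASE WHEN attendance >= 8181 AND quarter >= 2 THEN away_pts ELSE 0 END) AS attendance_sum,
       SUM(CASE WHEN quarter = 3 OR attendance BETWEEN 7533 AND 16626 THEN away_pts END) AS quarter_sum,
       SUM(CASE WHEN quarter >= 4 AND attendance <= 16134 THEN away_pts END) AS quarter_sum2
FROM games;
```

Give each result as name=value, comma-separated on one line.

[attendance_sum: attendance >= 8181 AND quarter >= 2]
game_id=100: ✗
game_id=101: ✗
game_id=102: ✓ → 119
game_id=103: ✗
game_id=104: ✗
game_id=105: ✓ → 92
game_id=106: ✗
game_id=107: ✓ → 91
game_id=108: ✓ → 140
game_id=109: ✗
game_id=110: ✓ → 120
game_id=111: ✓ → 96
game_id=112: ✗
game_id=113: ✓ → 101
attendance_sum = 119 + 92 + 91 + 140 + 120 + 96 + 101 = 759
—
[quarter_sum: quarter = 3 OR attendance BETWEEN 7533 AND 16626]
game_id=100: ✓ → 132
game_id=101: ✗
game_id=102: ✗
game_id=103: ✓ → 98
game_id=104: ✗
game_id=105: ✓ → 92
game_id=106: ✗
game_id=107: ✓ → 91
game_id=108: ✗
game_id=109: ✓ → 77
game_id=110: ✗
game_id=111: ✓ → 96
game_id=112: ✓ → 68
game_id=113: ✓ → 101
quarter_sum = 132 + 98 + 92 + 91 + 77 + 96 + 68 + 101 = 755
—
[quarter_sum2: quarter >= 4 AND attendance <= 16134]
game_id=100: ✗
game_id=101: ✗
game_id=102: ✗
game_id=103: ✗
game_id=104: ✗
game_id=105: ✓ → 92
game_id=106: ✓ → 70
game_id=107: ✗
game_id=108: ✗
game_id=109: ✗
game_id=110: ✗
game_id=111: ✗
game_id=112: ✗
game_id=113: ✗
quarter_sum2 = 92 + 70 = 162

attendance_sum=759, quarter_sum=755, quarter_sum2=162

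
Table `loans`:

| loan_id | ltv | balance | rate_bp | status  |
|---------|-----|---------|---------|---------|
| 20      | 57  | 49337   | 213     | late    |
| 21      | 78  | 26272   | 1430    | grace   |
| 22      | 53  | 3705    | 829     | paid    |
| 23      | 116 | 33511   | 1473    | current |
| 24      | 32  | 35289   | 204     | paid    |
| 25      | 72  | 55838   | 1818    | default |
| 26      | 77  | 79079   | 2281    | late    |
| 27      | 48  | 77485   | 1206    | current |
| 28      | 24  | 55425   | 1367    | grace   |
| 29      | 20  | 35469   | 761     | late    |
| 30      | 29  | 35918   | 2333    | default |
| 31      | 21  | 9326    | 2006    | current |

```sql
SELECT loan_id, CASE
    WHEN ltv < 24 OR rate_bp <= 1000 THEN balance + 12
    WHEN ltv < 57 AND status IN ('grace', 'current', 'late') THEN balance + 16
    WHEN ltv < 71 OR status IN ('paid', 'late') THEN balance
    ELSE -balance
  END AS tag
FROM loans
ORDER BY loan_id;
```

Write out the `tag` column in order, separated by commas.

loan_id=20: ltv < 24 OR rate_bp <= 1000 → 49349
loan_id=21: ELSE → -26272
loan_id=22: ltv < 24 OR rate_bp <= 1000 → 3717
loan_id=23: ELSE → -33511
loan_id=24: ltv < 24 OR rate_bp <= 1000 → 35301
loan_id=25: ELSE → -55838
loan_id=26: ltv < 71 OR status IN ('paid', 'late') → 79079
loan_id=27: ltv < 57 AND status IN ('grace', 'current', 'late') → 77501
loan_id=28: ltv < 57 AND status IN ('grace', 'current', 'late') → 55441
loan_id=29: ltv < 24 OR rate_bp <= 1000 → 35481
loan_id=30: ltv < 71 OR status IN ('paid', 'late') → 35918
loan_id=31: ltv < 24 OR rate_bp <= 1000 → 9338

49349, -26272, 3717, -33511, 35301, -55838, 79079, 77501, 55441, 35481, 35918, 9338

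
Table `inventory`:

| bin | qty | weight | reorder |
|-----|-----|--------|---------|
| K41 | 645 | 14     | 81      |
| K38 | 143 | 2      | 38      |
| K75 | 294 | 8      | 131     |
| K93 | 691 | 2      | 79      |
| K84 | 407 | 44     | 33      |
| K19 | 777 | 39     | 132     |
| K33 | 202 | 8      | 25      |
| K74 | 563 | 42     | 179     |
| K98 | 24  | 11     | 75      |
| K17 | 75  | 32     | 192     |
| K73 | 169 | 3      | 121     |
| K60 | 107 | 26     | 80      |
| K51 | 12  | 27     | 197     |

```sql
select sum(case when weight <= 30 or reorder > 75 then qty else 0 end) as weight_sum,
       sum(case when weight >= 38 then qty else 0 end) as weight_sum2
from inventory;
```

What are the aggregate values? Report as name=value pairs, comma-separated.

[weight_sum: weight <= 30 or reorder > 75]
bin=K41: ✓ → 645
bin=K38: ✓ → 143
bin=K75: ✓ → 294
bin=K93: ✓ → 691
bin=K84: ✗
bin=K19: ✓ → 777
bin=K33: ✓ → 202
bin=K74: ✓ → 563
bin=K98: ✓ → 24
bin=K17: ✓ → 75
bin=K73: ✓ → 169
bin=K60: ✓ → 107
bin=K51: ✓ → 12
weight_sum = 645 + 143 + 294 + 691 + 777 + 202 + 563 + 24 + 75 + 169 + 107 + 12 = 3702
—
[weight_sum2: weight >= 38]
bin=K41: ✗
bin=K38: ✗
bin=K75: ✗
bin=K93: ✗
bin=K84: ✓ → 407
bin=K19: ✓ → 777
bin=K33: ✗
bin=K74: ✓ → 563
bin=K98: ✗
bin=K17: ✗
bin=K73: ✗
bin=K60: ✗
bin=K51: ✗
weight_sum2 = 407 + 777 + 563 = 1747

weight_sum=3702, weight_sum2=1747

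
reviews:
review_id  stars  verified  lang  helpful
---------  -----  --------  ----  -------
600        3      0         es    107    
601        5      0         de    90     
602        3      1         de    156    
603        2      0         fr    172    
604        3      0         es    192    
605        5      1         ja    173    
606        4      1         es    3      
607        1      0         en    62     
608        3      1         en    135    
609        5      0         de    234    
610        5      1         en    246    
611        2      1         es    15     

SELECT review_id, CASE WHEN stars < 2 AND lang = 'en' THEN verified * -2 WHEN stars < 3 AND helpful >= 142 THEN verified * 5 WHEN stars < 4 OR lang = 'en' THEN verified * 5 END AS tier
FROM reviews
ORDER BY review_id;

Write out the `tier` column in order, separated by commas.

0, NULL, 5, 0, 0, NULL, NULL, 0, 5, NULL, 5, 5

review_id=600: stars < 4 OR lang = 'en' → 0
review_id=601: (no match → NULL) → NULL
review_id=602: stars < 4 OR lang = 'en' → 5
review_id=603: stars < 3 AND helpful >= 142 → 0
review_id=604: stars < 4 OR lang = 'en' → 0
review_id=605: (no match → NULL) → NULL
review_id=606: (no match → NULL) → NULL
review_id=607: stars < 2 AND lang = 'en' → 0
review_id=608: stars < 4 OR lang = 'en' → 5
review_id=609: (no match → NULL) → NULL
review_id=610: stars < 4 OR lang = 'en' → 5
review_id=611: stars < 4 OR lang = 'en' → 5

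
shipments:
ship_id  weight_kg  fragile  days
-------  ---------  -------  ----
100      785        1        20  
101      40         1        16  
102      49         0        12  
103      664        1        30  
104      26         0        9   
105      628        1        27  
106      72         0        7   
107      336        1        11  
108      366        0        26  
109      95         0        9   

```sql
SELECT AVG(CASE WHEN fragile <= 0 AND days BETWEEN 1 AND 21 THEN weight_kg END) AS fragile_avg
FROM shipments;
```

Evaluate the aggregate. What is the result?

ship_id=100: ✗
ship_id=101: ✗
ship_id=102: ✓ → 49
ship_id=103: ✗
ship_id=104: ✓ → 26
ship_id=105: ✗
ship_id=106: ✓ → 72
ship_id=107: ✗
ship_id=108: ✗
ship_id=109: ✓ → 95
fragile_avg = (49 + 26 + 72 + 95) / 4 = 60.5

60.5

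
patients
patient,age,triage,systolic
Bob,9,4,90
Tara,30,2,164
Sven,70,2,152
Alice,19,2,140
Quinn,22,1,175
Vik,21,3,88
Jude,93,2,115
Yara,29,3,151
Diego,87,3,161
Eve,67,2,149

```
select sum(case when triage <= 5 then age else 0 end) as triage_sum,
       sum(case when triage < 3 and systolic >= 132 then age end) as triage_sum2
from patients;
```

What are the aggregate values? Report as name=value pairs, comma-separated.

[triage_sum: triage <= 5]
patient=Bob: ✓ → 9
patient=Tara: ✓ → 30
patient=Sven: ✓ → 70
patient=Alice: ✓ → 19
patient=Quinn: ✓ → 22
patient=Vik: ✓ → 21
patient=Jude: ✓ → 93
patient=Yara: ✓ → 29
patient=Diego: ✓ → 87
patient=Eve: ✓ → 67
triage_sum = 9 + 30 + 70 + 19 + 22 + 21 + 93 + 29 + 87 + 67 = 447
—
[triage_sum2: triage < 3 and systolic >= 132]
patient=Bob: ✗
patient=Tara: ✓ → 30
patient=Sven: ✓ → 70
patient=Alice: ✓ → 19
patient=Quinn: ✓ → 22
patient=Vik: ✗
patient=Jude: ✗
patient=Yara: ✗
patient=Diego: ✗
patient=Eve: ✓ → 67
triage_sum2 = 30 + 70 + 19 + 22 + 67 = 208

triage_sum=447, triage_sum2=208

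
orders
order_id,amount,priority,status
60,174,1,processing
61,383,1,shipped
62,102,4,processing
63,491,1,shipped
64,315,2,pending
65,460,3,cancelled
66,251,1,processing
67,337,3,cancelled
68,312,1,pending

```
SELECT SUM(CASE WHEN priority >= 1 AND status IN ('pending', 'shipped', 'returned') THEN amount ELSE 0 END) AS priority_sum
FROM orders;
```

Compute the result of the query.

1501

order_id=60: ✗
order_id=61: ✓ → 383
order_id=62: ✗
order_id=63: ✓ → 491
order_id=64: ✓ → 315
order_id=65: ✗
order_id=66: ✗
order_id=67: ✗
order_id=68: ✓ → 312
priority_sum = 383 + 491 + 315 + 312 = 1501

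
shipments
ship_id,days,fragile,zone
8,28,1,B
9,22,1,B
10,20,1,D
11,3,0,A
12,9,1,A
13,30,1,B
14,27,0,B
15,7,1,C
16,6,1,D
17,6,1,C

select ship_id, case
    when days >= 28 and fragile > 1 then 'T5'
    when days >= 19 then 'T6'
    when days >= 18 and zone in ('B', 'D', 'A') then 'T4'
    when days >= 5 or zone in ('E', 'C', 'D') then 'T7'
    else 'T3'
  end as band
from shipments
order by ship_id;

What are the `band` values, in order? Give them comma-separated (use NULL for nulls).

T6, T6, T6, T3, T7, T6, T6, T7, T7, T7

ship_id=8: days >= 19 → T6
ship_id=9: days >= 19 → T6
ship_id=10: days >= 19 → T6
ship_id=11: ELSE → T3
ship_id=12: days >= 5 or zone in ('E', 'C', 'D') → T7
ship_id=13: days >= 19 → T6
ship_id=14: days >= 19 → T6
ship_id=15: days >= 5 or zone in ('E', 'C', 'D') → T7
ship_id=16: days >= 5 or zone in ('E', 'C', 'D') → T7
ship_id=17: days >= 5 or zone in ('E', 'C', 'D') → T7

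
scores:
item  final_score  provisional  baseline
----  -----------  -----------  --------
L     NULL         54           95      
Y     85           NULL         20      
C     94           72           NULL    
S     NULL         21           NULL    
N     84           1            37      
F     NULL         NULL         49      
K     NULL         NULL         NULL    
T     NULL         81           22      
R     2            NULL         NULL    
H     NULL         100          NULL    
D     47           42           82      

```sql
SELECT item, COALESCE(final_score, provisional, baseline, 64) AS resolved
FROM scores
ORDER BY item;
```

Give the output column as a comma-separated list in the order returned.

94, 47, 49, 100, 64, 54, 84, 2, 21, 81, 85

item=C: final_score=94 → 94
item=D: final_score=47 → 47
item=F: final_score=NULL, provisional=NULL, baseline=49 → 49
item=H: final_score=NULL, provisional=100 → 100
item=K: final_score=NULL, provisional=NULL, baseline=NULL, → literal 64 → 64
item=L: final_score=NULL, provisional=54 → 54
item=N: final_score=84 → 84
item=R: final_score=2 → 2
item=S: final_score=NULL, provisional=21 → 21
item=T: final_score=NULL, provisional=81 → 81
item=Y: final_score=85 → 85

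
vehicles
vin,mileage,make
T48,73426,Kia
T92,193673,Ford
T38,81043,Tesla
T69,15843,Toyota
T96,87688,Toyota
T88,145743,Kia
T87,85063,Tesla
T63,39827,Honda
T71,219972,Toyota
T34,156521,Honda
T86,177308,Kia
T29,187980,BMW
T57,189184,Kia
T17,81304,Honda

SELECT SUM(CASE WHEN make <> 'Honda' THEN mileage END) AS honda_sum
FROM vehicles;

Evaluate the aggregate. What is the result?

vin=T48: ✓ → 73426
vin=T92: ✓ → 193673
vin=T38: ✓ → 81043
vin=T69: ✓ → 15843
vin=T96: ✓ → 87688
vin=T88: ✓ → 145743
vin=T87: ✓ → 85063
vin=T63: ✗
vin=T71: ✓ → 219972
vin=T34: ✗
vin=T86: ✓ → 177308
vin=T29: ✓ → 187980
vin=T57: ✓ → 189184
vin=T17: ✗
honda_sum = 73426 + 193673 + 81043 + 15843 + 87688 + 145743 + 85063 + 219972 + 177308 + 187980 + 189184 = 1456923

1456923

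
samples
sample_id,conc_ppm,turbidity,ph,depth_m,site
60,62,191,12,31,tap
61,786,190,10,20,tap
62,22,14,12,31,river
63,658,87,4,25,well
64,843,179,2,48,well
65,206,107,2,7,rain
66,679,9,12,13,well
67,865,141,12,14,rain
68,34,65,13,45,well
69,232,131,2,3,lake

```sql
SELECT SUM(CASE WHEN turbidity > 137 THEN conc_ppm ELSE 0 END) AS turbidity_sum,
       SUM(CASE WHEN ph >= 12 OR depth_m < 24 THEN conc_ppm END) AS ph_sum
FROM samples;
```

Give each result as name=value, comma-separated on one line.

turbidity_sum=2556, ph_sum=2886

[turbidity_sum: turbidity > 137]
sample_id=60: ✓ → 62
sample_id=61: ✓ → 786
sample_id=62: ✗
sample_id=63: ✗
sample_id=64: ✓ → 843
sample_id=65: ✗
sample_id=66: ✗
sample_id=67: ✓ → 865
sample_id=68: ✗
sample_id=69: ✗
turbidity_sum = 62 + 786 + 843 + 865 = 2556
—
[ph_sum: ph >= 12 OR depth_m < 24]
sample_id=60: ✓ → 62
sample_id=61: ✓ → 786
sample_id=62: ✓ → 22
sample_id=63: ✗
sample_id=64: ✗
sample_id=65: ✓ → 206
sample_id=66: ✓ → 679
sample_id=67: ✓ → 865
sample_id=68: ✓ → 34
sample_id=69: ✓ → 232
ph_sum = 62 + 786 + 22 + 206 + 679 + 865 + 34 + 232 = 2886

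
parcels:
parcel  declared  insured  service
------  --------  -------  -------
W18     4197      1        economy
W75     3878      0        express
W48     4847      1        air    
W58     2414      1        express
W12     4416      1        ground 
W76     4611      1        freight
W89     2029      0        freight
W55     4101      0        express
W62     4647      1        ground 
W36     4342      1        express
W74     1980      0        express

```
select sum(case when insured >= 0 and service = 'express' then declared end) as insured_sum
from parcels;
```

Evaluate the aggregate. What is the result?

16715

parcel=W18: ✗
parcel=W75: ✓ → 3878
parcel=W48: ✗
parcel=W58: ✓ → 2414
parcel=W12: ✗
parcel=W76: ✗
parcel=W89: ✗
parcel=W55: ✓ → 4101
parcel=W62: ✗
parcel=W36: ✓ → 4342
parcel=W74: ✓ → 1980
insured_sum = 3878 + 2414 + 4101 + 4342 + 1980 = 16715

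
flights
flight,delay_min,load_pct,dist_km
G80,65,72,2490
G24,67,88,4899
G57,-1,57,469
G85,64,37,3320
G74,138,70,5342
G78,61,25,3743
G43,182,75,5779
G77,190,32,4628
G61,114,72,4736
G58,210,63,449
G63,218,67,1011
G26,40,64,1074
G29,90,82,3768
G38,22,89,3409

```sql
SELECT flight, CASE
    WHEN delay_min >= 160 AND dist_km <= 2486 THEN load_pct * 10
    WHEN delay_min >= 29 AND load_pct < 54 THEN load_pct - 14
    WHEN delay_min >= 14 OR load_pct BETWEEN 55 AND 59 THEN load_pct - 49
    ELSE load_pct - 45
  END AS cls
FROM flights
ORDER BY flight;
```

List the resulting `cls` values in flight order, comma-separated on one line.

flight=G24: delay_min >= 14 OR load_pct BETWEEN 55 AND 59 → 39
flight=G26: delay_min >= 14 OR load_pct BETWEEN 55 AND 59 → 15
flight=G29: delay_min >= 14 OR load_pct BETWEEN 55 AND 59 → 33
flight=G38: delay_min >= 14 OR load_pct BETWEEN 55 AND 59 → 40
flight=G43: delay_min >= 14 OR load_pct BETWEEN 55 AND 59 → 26
flight=G57: delay_min >= 14 OR load_pct BETWEEN 55 AND 59 → 8
flight=G58: delay_min >= 160 AND dist_km <= 2486 → 630
flight=G61: delay_min >= 14 OR load_pct BETWEEN 55 AND 59 → 23
flight=G63: delay_min >= 160 AND dist_km <= 2486 → 670
flight=G74: delay_min >= 14 OR load_pct BETWEEN 55 AND 59 → 21
flight=G77: delay_min >= 29 AND load_pct < 54 → 18
flight=G78: delay_min >= 29 AND load_pct < 54 → 11
flight=G80: delay_min >= 14 OR load_pct BETWEEN 55 AND 59 → 23
flight=G85: delay_min >= 29 AND load_pct < 54 → 23

39, 15, 33, 40, 26, 8, 630, 23, 670, 21, 18, 11, 23, 23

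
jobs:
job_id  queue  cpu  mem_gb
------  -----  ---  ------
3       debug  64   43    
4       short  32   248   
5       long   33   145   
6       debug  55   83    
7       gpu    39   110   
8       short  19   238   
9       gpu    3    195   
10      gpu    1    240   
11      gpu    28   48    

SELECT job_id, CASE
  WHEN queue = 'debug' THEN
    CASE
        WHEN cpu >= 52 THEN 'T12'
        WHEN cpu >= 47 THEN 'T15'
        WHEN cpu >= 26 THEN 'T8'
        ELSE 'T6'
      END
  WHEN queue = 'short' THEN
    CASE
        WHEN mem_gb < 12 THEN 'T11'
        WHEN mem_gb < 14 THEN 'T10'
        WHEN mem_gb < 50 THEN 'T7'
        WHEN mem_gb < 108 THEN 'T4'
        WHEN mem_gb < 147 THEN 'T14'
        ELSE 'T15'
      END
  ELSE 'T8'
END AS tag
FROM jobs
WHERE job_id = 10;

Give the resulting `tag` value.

T8

job_id = 10: queue=gpu, cpu=1, mem_gb=240.
queue='gpu' → outer ELSE → T8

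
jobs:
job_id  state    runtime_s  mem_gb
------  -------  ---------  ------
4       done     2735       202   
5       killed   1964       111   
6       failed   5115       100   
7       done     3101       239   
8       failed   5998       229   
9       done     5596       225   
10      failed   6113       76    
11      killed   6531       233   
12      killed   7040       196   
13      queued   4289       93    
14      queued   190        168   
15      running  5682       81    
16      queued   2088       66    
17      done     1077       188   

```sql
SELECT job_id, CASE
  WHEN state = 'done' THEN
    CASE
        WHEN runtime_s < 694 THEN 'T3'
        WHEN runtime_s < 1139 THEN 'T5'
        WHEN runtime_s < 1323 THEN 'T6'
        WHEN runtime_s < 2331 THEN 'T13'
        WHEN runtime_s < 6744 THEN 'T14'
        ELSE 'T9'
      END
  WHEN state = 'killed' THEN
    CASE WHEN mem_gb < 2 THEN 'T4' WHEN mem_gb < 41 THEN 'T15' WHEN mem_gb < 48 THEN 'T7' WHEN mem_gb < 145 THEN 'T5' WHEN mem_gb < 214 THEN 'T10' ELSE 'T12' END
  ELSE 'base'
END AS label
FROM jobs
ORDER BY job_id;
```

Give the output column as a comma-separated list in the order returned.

job_id=4: state='done' → inner[runtime_s < 6744] → T14
job_id=5: state='killed' → inner[mem_gb < 145] → T5
job_id=6: state='failed' → outer ELSE → base
job_id=7: state='done' → inner[runtime_s < 6744] → T14
job_id=8: state='failed' → outer ELSE → base
job_id=9: state='done' → inner[runtime_s < 6744] → T14
job_id=10: state='failed' → outer ELSE → base
job_id=11: state='killed' → inner[ELSE] → T12
job_id=12: state='killed' → inner[mem_gb < 214] → T10
job_id=13: state='queued' → outer ELSE → base
job_id=14: state='queued' → outer ELSE → base
job_id=15: state='running' → outer ELSE → base
job_id=16: state='queued' → outer ELSE → base
job_id=17: state='done' → inner[runtime_s < 1139] → T5

T14, T5, base, T14, base, T14, base, T12, T10, base, base, base, base, T5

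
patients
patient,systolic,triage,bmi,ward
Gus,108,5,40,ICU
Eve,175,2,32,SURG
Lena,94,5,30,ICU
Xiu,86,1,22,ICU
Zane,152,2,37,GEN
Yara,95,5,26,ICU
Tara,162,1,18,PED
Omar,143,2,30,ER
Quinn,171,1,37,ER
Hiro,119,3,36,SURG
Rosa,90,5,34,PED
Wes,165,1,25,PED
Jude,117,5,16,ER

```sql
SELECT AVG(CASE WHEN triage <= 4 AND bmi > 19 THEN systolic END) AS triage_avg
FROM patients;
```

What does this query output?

144.4285714286

patient=Gus: ✗
patient=Eve: ✓ → 175
patient=Lena: ✗
patient=Xiu: ✓ → 86
patient=Zane: ✓ → 152
patient=Yara: ✗
patient=Tara: ✗
patient=Omar: ✓ → 143
patient=Quinn: ✓ → 171
patient=Hiro: ✓ → 119
patient=Rosa: ✗
patient=Wes: ✓ → 165
patient=Jude: ✗
triage_avg = (175 + 86 + 152 + 143 + 171 + 119 + 165) / 7 = 144.4285714286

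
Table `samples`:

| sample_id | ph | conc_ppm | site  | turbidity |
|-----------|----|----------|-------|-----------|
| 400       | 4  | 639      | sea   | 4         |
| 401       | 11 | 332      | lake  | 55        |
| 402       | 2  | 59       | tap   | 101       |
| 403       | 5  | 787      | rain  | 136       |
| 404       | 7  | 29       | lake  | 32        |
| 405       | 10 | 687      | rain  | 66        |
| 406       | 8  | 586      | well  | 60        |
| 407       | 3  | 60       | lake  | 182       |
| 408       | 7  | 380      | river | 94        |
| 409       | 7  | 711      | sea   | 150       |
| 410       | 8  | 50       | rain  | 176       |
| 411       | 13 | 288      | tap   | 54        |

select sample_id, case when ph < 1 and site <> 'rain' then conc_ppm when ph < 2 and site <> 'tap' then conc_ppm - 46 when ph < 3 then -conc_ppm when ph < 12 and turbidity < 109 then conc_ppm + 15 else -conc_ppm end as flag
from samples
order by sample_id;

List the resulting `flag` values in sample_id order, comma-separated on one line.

sample_id=400: ph < 12 and turbidity < 109 → 654
sample_id=401: ph < 12 and turbidity < 109 → 347
sample_id=402: ph < 3 → -59
sample_id=403: ELSE → -787
sample_id=404: ph < 12 and turbidity < 109 → 44
sample_id=405: ph < 12 and turbidity < 109 → 702
sample_id=406: ph < 12 and turbidity < 109 → 601
sample_id=407: ELSE → -60
sample_id=408: ph < 12 and turbidity < 109 → 395
sample_id=409: ELSE → -711
sample_id=410: ELSE → -50
sample_id=411: ELSE → -288

654, 347, -59, -787, 44, 702, 601, -60, 395, -711, -50, -288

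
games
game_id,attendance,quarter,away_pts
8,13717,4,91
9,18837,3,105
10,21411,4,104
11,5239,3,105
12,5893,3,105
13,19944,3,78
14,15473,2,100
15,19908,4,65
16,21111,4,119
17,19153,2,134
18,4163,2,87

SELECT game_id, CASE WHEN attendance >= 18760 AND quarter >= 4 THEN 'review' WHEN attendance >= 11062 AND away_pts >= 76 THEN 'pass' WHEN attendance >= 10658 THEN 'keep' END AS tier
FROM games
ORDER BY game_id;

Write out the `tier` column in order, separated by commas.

pass, pass, review, NULL, NULL, pass, pass, review, review, pass, NULL

game_id=8: attendance >= 11062 AND away_pts >= 76 → pass
game_id=9: attendance >= 11062 AND away_pts >= 76 → pass
game_id=10: attendance >= 18760 AND quarter >= 4 → review
game_id=11: (no match → NULL) → NULL
game_id=12: (no match → NULL) → NULL
game_id=13: attendance >= 11062 AND away_pts >= 76 → pass
game_id=14: attendance >= 11062 AND away_pts >= 76 → pass
game_id=15: attendance >= 18760 AND quarter >= 4 → review
game_id=16: attendance >= 18760 AND quarter >= 4 → review
game_id=17: attendance >= 11062 AND away_pts >= 76 → pass
game_id=18: (no match → NULL) → NULL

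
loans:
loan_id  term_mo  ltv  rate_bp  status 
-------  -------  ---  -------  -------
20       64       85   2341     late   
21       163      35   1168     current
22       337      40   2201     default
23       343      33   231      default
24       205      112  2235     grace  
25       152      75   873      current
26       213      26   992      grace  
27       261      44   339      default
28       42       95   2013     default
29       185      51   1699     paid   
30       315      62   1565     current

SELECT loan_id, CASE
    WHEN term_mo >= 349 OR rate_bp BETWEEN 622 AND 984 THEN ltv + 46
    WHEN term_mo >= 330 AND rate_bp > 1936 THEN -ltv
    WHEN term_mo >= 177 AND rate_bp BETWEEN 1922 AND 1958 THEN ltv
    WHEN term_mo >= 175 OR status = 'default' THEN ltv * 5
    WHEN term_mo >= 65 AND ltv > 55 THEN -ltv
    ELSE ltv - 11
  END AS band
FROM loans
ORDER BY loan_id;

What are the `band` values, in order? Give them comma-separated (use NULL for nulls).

74, 24, -40, 165, 560, 121, 130, 220, 475, 255, 310

loan_id=20: ELSE → 74
loan_id=21: ELSE → 24
loan_id=22: term_mo >= 330 AND rate_bp > 1936 → -40
loan_id=23: term_mo >= 175 OR status = 'default' → 165
loan_id=24: term_mo >= 175 OR status = 'default' → 560
loan_id=25: term_mo >= 349 OR rate_bp BETWEEN 622 AND 984 → 121
loan_id=26: term_mo >= 175 OR status = 'default' → 130
loan_id=27: term_mo >= 175 OR status = 'default' → 220
loan_id=28: term_mo >= 175 OR status = 'default' → 475
loan_id=29: term_mo >= 175 OR status = 'default' → 255
loan_id=30: term_mo >= 175 OR status = 'default' → 310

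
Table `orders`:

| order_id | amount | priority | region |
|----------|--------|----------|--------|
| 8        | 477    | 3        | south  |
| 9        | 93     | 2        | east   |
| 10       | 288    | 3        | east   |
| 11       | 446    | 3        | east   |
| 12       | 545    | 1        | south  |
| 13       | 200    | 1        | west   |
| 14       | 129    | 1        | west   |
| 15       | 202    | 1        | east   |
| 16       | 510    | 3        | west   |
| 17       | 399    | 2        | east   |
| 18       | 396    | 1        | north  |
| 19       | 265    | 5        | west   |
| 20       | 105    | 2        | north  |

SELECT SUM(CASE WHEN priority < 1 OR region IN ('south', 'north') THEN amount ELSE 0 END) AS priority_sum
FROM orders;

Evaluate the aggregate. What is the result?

order_id=8: ✓ → 477
order_id=9: ✗
order_id=10: ✗
order_id=11: ✗
order_id=12: ✓ → 545
order_id=13: ✗
order_id=14: ✗
order_id=15: ✗
order_id=16: ✗
order_id=17: ✗
order_id=18: ✓ → 396
order_id=19: ✗
order_id=20: ✓ → 105
priority_sum = 477 + 545 + 396 + 105 = 1523

1523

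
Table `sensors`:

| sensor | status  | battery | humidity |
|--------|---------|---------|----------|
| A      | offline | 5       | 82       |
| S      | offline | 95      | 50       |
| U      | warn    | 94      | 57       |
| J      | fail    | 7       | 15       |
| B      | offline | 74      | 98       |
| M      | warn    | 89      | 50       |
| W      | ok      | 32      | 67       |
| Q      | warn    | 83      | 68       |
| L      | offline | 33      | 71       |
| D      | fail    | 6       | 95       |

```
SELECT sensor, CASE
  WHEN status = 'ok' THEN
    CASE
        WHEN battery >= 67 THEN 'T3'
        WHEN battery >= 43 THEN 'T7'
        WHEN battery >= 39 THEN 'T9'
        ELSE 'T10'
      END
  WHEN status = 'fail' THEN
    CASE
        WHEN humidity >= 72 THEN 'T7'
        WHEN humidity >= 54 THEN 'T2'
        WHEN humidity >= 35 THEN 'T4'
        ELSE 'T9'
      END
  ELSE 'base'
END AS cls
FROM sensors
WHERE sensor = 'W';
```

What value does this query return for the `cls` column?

T10

sensor = W: status=ok, battery=32, humidity=67.
status='ok' → inner[ELSE] → T10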